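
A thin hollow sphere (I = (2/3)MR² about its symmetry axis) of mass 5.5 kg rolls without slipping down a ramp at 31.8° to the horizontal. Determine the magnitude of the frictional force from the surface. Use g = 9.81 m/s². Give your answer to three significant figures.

f ≈ 11.4 N

Here I = (2/3)MR², so the shape factor k = I/(MR²) = 2/3.
Translational: Mg sinθ − f = Ma. Rotational about the CM: fR = Iα = kMRa, so f = kMa.
Combining, a = g sinθ/(1+k) and f = kMa = kMg sinθ/(1+k).
f = (2/3) × 5.5 × 9.81 × sin31.8° / 1.667 ≈ 11.4 N.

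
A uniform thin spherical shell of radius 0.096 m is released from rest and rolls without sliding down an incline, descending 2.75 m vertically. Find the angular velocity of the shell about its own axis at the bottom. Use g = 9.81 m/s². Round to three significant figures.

ω ≈ 59.3 rad/s

Here I = (2/3)MR², so the shape factor k = I/(MR²) = 2/3.
Pure rolling means v = ωR; then KE = ½Mv² + ½I(v/R)² = ½(1+k)Mv² = (5/6)Mv².
Energy conservation Mgh = ½(1+k)Mv² gives v = √(2gh/(1+k)) = √(2 × 9.81 × 2.75 / 1.667) = 5.69 m/s.
Then ω = v/R = 5.69 / 0.096 ≈ 59.3 rad/s.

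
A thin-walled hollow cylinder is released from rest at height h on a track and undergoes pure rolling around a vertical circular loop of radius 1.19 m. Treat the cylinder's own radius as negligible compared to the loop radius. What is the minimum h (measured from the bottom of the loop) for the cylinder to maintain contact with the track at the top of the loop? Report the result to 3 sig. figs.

h_min ≈ 3.57 m

The moment of inertia is MR², giving k ≡ I/(MR²) = 1.
At the top of the loop, the minimum-contact condition is Mg = Mv_top²/r, so v_top² = gr.
With ω = v/R, the kinetic energy at speed v is ½(1+k)Mv² = Mv².
Energy conservation from release (height h) to the top (height 2r): Mgh = Mg(2r) + M·gr.
Thus h_min = 2r + (1+k)r/2 = r(2 + 2/2) = 1.19 × 3 ≈ 3.57 m.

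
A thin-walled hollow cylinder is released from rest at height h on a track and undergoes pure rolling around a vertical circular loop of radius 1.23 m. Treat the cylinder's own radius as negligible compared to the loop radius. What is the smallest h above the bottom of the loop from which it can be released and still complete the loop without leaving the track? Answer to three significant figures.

h_min ≈ 3.69 m

For this body I = MR², i.e. k = I/(MR²) = 1.
At the top, contact is just lost when gravity alone supplies the centripetal force: Mg = Mv_top²/r, i.e. v_top² = gr.
With ω = v/R, the kinetic energy at speed v is ½(1+k)Mv² = Mv².
Energy conservation from release (height h) to the top (height 2r): Mgh = Mg(2r) + M·gr.
Thus h_min = 2r + (1+k)r/2 = r(2 + 2/2) = 1.23 × 3 ≈ 3.69 m.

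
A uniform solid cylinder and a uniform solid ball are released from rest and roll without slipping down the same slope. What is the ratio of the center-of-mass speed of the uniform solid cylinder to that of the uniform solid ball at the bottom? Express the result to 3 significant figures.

v_ratio ≈ 0.966

Each satisfies Mgh = ½(1+k)Mv² with k = I/(MR²), so v ∝ 1/√(1+k).
For the uniform solid cylinder k = 0.5; for the uniform solid ball k = 0.4.
v₁/v₂ = √((1+k₂)/(1+k₁)) = √(1.4/1.5) ≈ 0.966.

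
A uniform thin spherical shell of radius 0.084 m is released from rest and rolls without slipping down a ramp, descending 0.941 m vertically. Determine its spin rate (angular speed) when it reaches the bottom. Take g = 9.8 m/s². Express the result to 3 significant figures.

ω ≈ 39.6 rad/s

Here I = (2/3)MR², so the shape factor k = I/(MR²) = 2/3.
Since it rolls without slipping, ω = v/R and KE = ½Mv² + ½Iω² = ½(1+k)Mv² = (5/6)Mv².
Energy conservation Mgh = ½(1+k)Mv² gives v = √(2gh/(1+k)) = √(2 × 9.8 × 0.941 / 1.667) = 3.327 m/s.
The angular speed follows from ω = v/R = 3.327/0.084 ≈ 39.6 rad/s.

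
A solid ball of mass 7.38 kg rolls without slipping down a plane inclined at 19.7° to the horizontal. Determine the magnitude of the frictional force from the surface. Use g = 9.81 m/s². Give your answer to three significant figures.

f ≈ 6.97 N

For this body I = (2/5)MR², i.e. k = I/(MR²) = 0.4.
Newton's second law down the slope: Mg sinθ − f = Ma. The torque equation fR = Iα (with α = a/R) gives f = kMa.
Combining, a = g sinθ/(1+k) and f = kMa = kMg sinθ/(1+k).
f = 0.4 × 7.38 × 9.81 × sin19.7° / 1.4 ≈ 6.97 N.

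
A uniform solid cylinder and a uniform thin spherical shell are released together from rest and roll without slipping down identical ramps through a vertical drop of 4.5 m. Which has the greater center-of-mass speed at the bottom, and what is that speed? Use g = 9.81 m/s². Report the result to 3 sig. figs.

For rolling without slipping, Mgh = ½(1+k)Mv² where k = I/(MR²), so v = √(2gh/(1+k)).
Uniform solid cylinder: k = 0.5, giving v = √(2×9.81×4.5/1.5) = 7.672 m/s.
Uniform thin spherical shell: k = 2/3, giving v = √(2×9.81×4.5/1.667) = 7.278 m/s.
The smaller k wins: the uniform solid cylinder, at ≈ 7.67 m/s.

the uniform solid cylinder, at v ≈ 7.67 m/s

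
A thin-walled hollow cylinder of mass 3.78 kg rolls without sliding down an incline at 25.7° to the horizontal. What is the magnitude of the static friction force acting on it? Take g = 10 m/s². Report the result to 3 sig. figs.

f ≈ 8.20 N

With I = MR², the ratio k = I/(MR²) is 1.
Along the incline Mg sinθ − f = Ma, and torque about the center fR = Iα = kMR²(a/R) gives f = kMa.
Combining, a = g sinθ/(1+k) and f = kMa = kMg sinθ/(1+k).
f = 1 × 3.78 × 10 × sin25.7° / 2 ≈ 8.20 N.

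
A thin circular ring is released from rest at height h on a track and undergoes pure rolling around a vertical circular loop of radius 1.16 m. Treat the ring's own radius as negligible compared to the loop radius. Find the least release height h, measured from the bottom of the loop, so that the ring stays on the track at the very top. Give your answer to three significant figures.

Here I = MR², so the shape factor k = I/(MR²) = 1.
At the top, contact is just lost when gravity alone supplies the centripetal force: Mg = Mv_top²/r, i.e. v_top² = gr.
With ω = v/R, the kinetic energy at speed v is ½(1+k)Mv² = Mv².
Energy conservation from release (height h) to the top (height 2r): Mgh = Mg(2r) + M·gr.
Thus h_min = 2r + (1+k)r/2 = r(2 + 2/2) = 1.16 × 3 ≈ 3.48 m.

h_min ≈ 3.48 m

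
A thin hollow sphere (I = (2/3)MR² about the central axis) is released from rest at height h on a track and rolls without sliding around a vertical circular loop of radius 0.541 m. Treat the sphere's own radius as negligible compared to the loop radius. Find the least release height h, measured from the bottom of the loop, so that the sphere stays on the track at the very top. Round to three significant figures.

h_min ≈ 1.53 m

The moment of inertia is (2/3)MR², giving k ≡ I/(MR²) = 2/3.
At the top, contact is just lost when gravity alone supplies the centripetal force: Mg = Mv_top²/r, i.e. v_top² = gr.
With ω = v/R, the kinetic energy at speed v is ½(1+k)Mv² = (5/6)Mv².
Energy conservation from release (height h) to the top (height 2r): Mgh = Mg(2r) + (5/6)M·gr.
Thus h_min = 2r + (1+k)r/2 = r(2 + 1.667/2) = 0.541 × 2.833 ≈ 1.53 m.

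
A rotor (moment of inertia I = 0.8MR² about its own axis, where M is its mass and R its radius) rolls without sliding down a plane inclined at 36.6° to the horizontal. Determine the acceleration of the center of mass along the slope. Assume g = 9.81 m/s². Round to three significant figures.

a ≈ 3.25 m/s²

For this body I = 0.8MR², i.e. k = I/(MR²) = 0.8.
Newton's second law down the slope: Mg sinθ − f = Ma. The torque equation fR = Iα (with α = a/R) gives f = kMa.
Eliminating f: Mg sinθ = (1+k)Ma, so a = g sinθ/(1+k) = 9.81 × sin36.6° / 1.8 ≈ 3.25 m/s².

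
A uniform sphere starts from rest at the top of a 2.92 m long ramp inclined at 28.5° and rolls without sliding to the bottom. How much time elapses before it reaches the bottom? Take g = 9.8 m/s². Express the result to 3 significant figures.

t ≈ 1.32 s

Here I = (2/5)MR², so the shape factor k = I/(MR²) = 0.4.
Newton's second law down the slope: Mg sinθ − f = Ma. The torque equation fR = Iα (with α = a/R) gives f = kMa.
Hence a = g sinθ/(1+k) = 9.8×sin28.5°/1.4 = 3.34 m/s².
With constant a from rest, t = √(2L/a) = √(2·2.92/3.34) ≈ 1.32 s.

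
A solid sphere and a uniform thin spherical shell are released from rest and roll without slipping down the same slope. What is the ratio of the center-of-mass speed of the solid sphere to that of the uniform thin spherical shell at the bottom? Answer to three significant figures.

Each satisfies Mgh = ½(1+k)Mv² with k = I/(MR²), so v ∝ 1/√(1+k).
For the solid sphere k = 0.4; for the uniform thin spherical shell k = 2/3.
v₁/v₂ = √((1+k₂)/(1+k₁)) = √(1.667/1.4) ≈ 1.09.

v_ratio ≈ 1.09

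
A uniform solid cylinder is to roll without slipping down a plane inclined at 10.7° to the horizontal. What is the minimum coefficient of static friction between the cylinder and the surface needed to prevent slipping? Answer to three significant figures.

With I = (1/2)MR², the ratio k = I/(MR²) is 0.5.
Along the incline Mg sinθ − f = Ma, and torque about the center fR = Iα = kMR²(a/R) gives f = kMa.
These give a = g sinθ/(1+k) and the required friction f = kMg sinθ/(1+k).
With N = Mg cosθ, the no-slip condition f ≤ μN gives μ_min = f/N = k tanθ/(1+k).
μ_min = 0.5 × tan10.7° / 1.5 ≈ 0.0630.

μ_min ≈ 0.0630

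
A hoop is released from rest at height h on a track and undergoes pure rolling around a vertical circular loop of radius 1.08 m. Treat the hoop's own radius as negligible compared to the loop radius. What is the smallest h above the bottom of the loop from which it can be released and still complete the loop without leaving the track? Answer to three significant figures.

h_min ≈ 3.24 m

Here I = MR², so the shape factor k = I/(MR²) = 1.
At the top, contact is just lost when gravity alone supplies the centripetal force: Mg = Mv_top²/r, i.e. v_top² = gr.
With ω = v/R, the kinetic energy at speed v is ½(1+k)Mv² = Mv².
Energy conservation from release (height h) to the top (height 2r): Mgh = Mg(2r) + M·gr.
Thus h_min = 2r + (1+k)r/2 = r(2 + 2/2) = 1.08 × 3 ≈ 3.24 m.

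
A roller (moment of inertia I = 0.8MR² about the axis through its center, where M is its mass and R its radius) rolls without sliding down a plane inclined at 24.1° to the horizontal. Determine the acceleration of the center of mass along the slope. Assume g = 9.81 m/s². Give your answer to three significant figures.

a ≈ 2.23 m/s²

Here I = 0.8MR², so the shape factor k = I/(MR²) = 0.8.
Along the incline Mg sinθ − f = Ma, and torque about the center fR = Iα = kMR²(a/R) gives f = kMa.
Eliminating f: Mg sinθ = (1+k)Ma, so a = g sinθ/(1+k) = 9.81 × sin24.1° / 1.8 ≈ 2.23 m/s².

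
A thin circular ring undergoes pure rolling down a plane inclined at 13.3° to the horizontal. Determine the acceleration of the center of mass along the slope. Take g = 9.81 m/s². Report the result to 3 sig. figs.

a ≈ 1.13 m/s²

For this body I = MR², i.e. k = I/(MR²) = 1.
Along the incline Mg sinθ − f = Ma, and torque about the center fR = Iα = kMR²(a/R) gives f = kMa.
Eliminating f: Mg sinθ = (1+k)Ma, so a = g sinθ/(1+k) = 9.81 × sin13.3° / 2 ≈ 1.13 m/s².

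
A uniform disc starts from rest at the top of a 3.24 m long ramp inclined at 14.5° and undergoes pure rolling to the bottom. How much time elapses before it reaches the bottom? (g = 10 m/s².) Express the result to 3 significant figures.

The moment of inertia is (1/2)MR², giving k ≡ I/(MR²) = 0.5.
Newton's second law down the slope: Mg sinθ − f = Ma. The torque equation fR = Iα (with α = a/R) gives f = kMa.
Hence a = g sinθ/(1+k) = 10×sin14.5°/1.5 = 1.669 m/s².
Starting from rest, L = ½at², so t = √(2L/a) = √(2×3.24/1.669) ≈ 1.97 s.

t ≈ 1.97 s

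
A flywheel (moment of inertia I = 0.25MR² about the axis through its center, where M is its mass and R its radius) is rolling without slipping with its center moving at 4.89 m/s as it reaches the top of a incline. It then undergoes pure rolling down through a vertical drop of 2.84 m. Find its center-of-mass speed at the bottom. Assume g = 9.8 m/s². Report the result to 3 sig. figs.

v ≈ 8.27 m/s

The moment of inertia is 0.25MR², giving k ≡ I/(MR²) = 0.25.
The rolling condition ω = v/R makes the rotational term ½I(v/R)² = ½kMv², so KE_total = ½(1+k)Mv² = (5/8)Mv².
Conserving energy between top and bottom: (5/8)Mv² = (5/8)Mv₀² + Mgh, hence v² = v₀² + 2gh/(1+k).
v = √(4.89² + 2×9.8×2.84/1.25) = √68.44 ≈ 8.27 m/s.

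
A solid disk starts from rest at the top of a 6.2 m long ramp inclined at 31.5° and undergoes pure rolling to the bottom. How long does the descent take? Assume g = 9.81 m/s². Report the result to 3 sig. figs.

For this body I = (1/2)MR², i.e. k = I/(MR²) = 0.5.
Newton's second law down the slope: Mg sinθ − f = Ma. The torque equation fR = Iα (with α = a/R) gives f = kMa.
Hence a = g sinθ/(1+k) = 9.81×sin31.5°/1.5 = 3.417 m/s².
With constant a from rest, t = √(2L/a) = √(2·6.2/3.417) ≈ 1.90 s.

t ≈ 1.90 s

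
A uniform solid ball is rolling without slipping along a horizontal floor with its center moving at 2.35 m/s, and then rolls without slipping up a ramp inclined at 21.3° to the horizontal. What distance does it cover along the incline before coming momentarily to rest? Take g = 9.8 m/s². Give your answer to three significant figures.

d ≈ 1.09 m

With I = (2/5)MR², the ratio k = I/(MR²) is 0.4.
Rolling without slipping gives ω = v/R, so the total kinetic energy is ½Mv² + ½Iω² = ½(1+k)Mv² = (7/10)Mv².
Setting this equal to Mgh gives the vertical rise h = (1+k)v₀²/(2g) = 1.4×2.35²/(2×9.8) = 0.3945 m.
The distance along the slope is d = h/sinθ = 0.3945/sin21.3° ≈ 1.09 m.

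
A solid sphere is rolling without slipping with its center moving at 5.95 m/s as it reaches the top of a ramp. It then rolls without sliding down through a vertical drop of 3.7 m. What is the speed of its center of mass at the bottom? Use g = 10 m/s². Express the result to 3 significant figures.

The moment of inertia is (2/5)MR², giving k ≡ I/(MR²) = 0.4.
Pure rolling means v = ωR; then KE = ½Mv² + ½I(v/R)² = ½(1+k)Mv² = (7/10)Mv².
Energy conservation: (7/10)Mv₀² + Mgh = (7/10)Mv², so v² = v₀² + 2gh/(1+k).
v = √(5.95² + 2×10×3.7/1.4) = √88.26 ≈ 9.39 m/s.

v ≈ 9.39 m/s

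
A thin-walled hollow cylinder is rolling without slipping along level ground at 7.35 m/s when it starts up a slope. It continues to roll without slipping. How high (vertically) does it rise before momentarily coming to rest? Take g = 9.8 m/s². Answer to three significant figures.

The moment of inertia is MR², giving k ≡ I/(MR²) = 1.
The rolling condition ω = v/R makes the rotational term ½I(v/R)² = ½kMv², so KE_total = ½(1+k)Mv² = Mv².
All of this converts to potential energy at the highest point: Mv₀² = Mgh.
Thus h = (1+k)v₀²/(2g) = 2 × 7.35² / (2 × 9.8) ≈ 5.51 m.

h ≈ 5.51 m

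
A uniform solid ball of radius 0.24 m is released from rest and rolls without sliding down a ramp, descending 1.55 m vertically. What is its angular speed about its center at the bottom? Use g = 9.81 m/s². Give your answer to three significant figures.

ω ≈ 19.4 rad/s

For this body I = (2/5)MR², i.e. k = I/(MR²) = 0.4.
Rolling without slipping gives ω = v/R, so the total kinetic energy is ½Mv² + ½Iω² = ½(1+k)Mv² = (7/10)Mv².
Energy conservation Mgh = ½(1+k)Mv² gives v = √(2gh/(1+k)) = √(2 × 9.81 × 1.55 / 1.4) = 4.661 m/s.
The angular speed follows from ω = v/R = 4.661/0.24 ≈ 19.4 rad/s.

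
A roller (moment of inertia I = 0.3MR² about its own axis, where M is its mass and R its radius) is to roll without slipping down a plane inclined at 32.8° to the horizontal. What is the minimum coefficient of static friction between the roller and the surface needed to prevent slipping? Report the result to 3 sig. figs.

The moment of inertia is 0.3MR², giving k ≡ I/(MR²) = 0.3.
Translational: Mg sinθ − f = Ma. Rotational about the CM: fR = Iα = kMRa, so f = kMa.
These give a = g sinθ/(1+k) and the required friction f = kMg sinθ/(1+k).
The normal force is N = Mg cosθ, so μ_min = f/N = k tanθ/(1+k).
μ_min = 0.3 × tan32.8° / 1.3 ≈ 0.149.

μ_min ≈ 0.149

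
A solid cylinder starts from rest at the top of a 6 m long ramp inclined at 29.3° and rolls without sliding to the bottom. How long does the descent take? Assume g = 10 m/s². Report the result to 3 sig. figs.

With I = (1/2)MR², the ratio k = I/(MR²) is 0.5.
Translational: Mg sinθ − f = Ma. Rotational about the CM: fR = Iα = kMRa, so f = kMa.
Hence a = g sinθ/(1+k) = 10×sin29.3°/1.5 = 3.263 m/s².
With constant a from rest, t = √(2L/a) = √(2·6/3.263) ≈ 1.92 s.

t ≈ 1.92 s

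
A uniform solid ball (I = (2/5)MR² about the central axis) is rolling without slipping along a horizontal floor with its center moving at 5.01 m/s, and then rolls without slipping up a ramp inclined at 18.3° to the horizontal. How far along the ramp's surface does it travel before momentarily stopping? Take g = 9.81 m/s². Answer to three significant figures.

d ≈ 5.70 m

Here I = (2/5)MR², so the shape factor k = I/(MR²) = 0.4.
Rolling without slipping gives ω = v/R, so the total kinetic energy is ½Mv² + ½Iω² = ½(1+k)Mv² = (7/10)Mv².
Setting this equal to Mgh gives the vertical rise h = (1+k)v₀²/(2g) = 1.4×5.01²/(2×9.81) = 1.791 m.
Along the incline, d = h/sinθ = 1.791/sin18.3° ≈ 5.70 m.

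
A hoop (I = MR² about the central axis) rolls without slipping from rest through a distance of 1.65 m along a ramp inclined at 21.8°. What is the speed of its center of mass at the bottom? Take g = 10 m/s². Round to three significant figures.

v ≈ 2.48 m/s

Here I = MR², so the shape factor k = I/(MR²) = 1.
The rolling condition ω = v/R makes the rotational term ½I(v/R)² = ½kMv², so KE_total = ½(1+k)Mv² = Mv².
The vertical drop is h = L sinθ = 1.65 × sin21.8° = 0.6128 m.
Setting Mgh = Mv² gives v = √(2gh/(1+k)) = √(2·10·0.6128/2) ≈ 2.48 m/s.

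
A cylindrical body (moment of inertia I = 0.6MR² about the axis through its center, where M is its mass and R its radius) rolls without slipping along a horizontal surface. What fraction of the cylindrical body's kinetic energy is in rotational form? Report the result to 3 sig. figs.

Here I = 0.6MR², so the shape factor k = I/(MR²) = 0.6.
Since ω = v/R, the translational part is ½Mv² and the rotational part is ½I(v/R)² = ½kMv²; the total is ½(1+k)Mv².
The rotational fraction is therefore k/(1+k) = 0.6/1.6 ≈ 0.375.

fraction ≈ 0.375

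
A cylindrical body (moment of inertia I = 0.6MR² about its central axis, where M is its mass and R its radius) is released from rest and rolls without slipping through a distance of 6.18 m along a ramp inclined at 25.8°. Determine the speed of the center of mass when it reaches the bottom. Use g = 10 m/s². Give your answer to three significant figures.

For this body I = 0.6MR², i.e. k = I/(MR²) = 0.6.
The rolling condition ω = v/R makes the rotational term ½I(v/R)² = ½kMv², so KE_total = ½(1+k)Mv² = (4/5)Mv².
The vertical drop is h = L sinθ = 6.18 × sin25.8° = 2.69 m.
Energy conservation: Mgh = (4/5)Mv², so v = √(2gh/(1+k)) = √(2 × 10 × 2.69 / 1.6) ≈ 5.80 m/s.

v ≈ 5.80 m/s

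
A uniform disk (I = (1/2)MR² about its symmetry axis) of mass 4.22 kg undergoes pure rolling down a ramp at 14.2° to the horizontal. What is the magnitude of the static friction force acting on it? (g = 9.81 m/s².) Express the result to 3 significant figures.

With I = (1/2)MR², the ratio k = I/(MR²) is 0.5.
Along the incline Mg sinθ − f = Ma, and torque about the center fR = Iα = kMR²(a/R) gives f = kMa.
Combining, a = g sinθ/(1+k) and f = kMa = kMg sinθ/(1+k).
f = 0.5 × 4.22 × 9.81 × sin14.2° / 1.5 ≈ 3.39 N.

f ≈ 3.39 N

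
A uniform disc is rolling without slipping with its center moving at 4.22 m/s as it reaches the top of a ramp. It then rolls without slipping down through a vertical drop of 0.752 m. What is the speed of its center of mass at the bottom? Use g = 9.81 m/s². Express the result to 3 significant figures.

v ≈ 5.26 m/s

With I = (1/2)MR², the ratio k = I/(MR²) is 0.5.
Since it rolls without slipping, ω = v/R and KE = ½Mv² + ½Iω² = ½(1+k)Mv² = (3/4)Mv².
Energy conservation: (3/4)Mv₀² + Mgh = (3/4)Mv², so v² = v₀² + 2gh/(1+k).
v = √(4.22² + 2×9.81×0.752/1.5) = √27.64 ≈ 5.26 m/s.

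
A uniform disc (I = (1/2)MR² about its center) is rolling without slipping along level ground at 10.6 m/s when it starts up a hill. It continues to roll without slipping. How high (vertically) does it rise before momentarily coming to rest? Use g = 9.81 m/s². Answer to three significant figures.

h ≈ 8.59 m

The moment of inertia is (1/2)MR², giving k ≡ I/(MR²) = 0.5.
Since it rolls without slipping, ω = v/R and KE = ½Mv² + ½Iω² = ½(1+k)Mv² = (3/4)Mv².
At the top the kinetic energy is zero, so (3/4)Mv₀² = Mgh.
Thus h = (1+k)v₀²/(2g) = 1.5 × 10.6² / (2 × 9.81) ≈ 8.59 m.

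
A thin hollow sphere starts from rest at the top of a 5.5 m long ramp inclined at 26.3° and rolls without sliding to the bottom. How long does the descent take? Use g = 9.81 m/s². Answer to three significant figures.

For this body I = (2/3)MR², i.e. k = I/(MR²) = 2/3.
Translational: Mg sinθ − f = Ma. Rotational about the CM: fR = Iα = kMRa, so f = kMa.
Hence a = g sinθ/(1+k) = 9.81×sin26.3°/1.667 = 2.608 m/s².
Starting from rest, L = ½at², so t = √(2L/a) = √(2×5.5/2.608) ≈ 2.05 s.

t ≈ 2.05 s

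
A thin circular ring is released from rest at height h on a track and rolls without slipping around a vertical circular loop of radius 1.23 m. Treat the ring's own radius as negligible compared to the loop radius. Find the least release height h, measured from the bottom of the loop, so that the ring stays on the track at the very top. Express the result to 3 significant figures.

h_min ≈ 3.69 m

For this body I = MR², i.e. k = I/(MR²) = 1.
At the top, contact is just lost when gravity alone supplies the centripetal force: Mg = Mv_top²/r, i.e. v_top² = gr.
With ω = v/R, the kinetic energy at speed v is ½(1+k)Mv² = Mv².
Energy conservation from release (height h) to the top (height 2r): Mgh = Mg(2r) + M·gr.
Thus h_min = 2r + (1+k)r/2 = r(2 + 2/2) = 1.23 × 3 ≈ 3.69 m.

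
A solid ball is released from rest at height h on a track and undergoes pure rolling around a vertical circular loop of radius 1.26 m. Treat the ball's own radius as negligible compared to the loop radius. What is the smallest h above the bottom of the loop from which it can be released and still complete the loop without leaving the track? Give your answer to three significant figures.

The moment of inertia is (2/5)MR², giving k ≡ I/(MR²) = 0.4.
At the top, contact is just lost when gravity alone supplies the centripetal force: Mg = Mv_top²/r, i.e. v_top² = gr.
With ω = v/R, the kinetic energy at speed v is ½(1+k)Mv² = (7/10)Mv².
Energy conservation from release (height h) to the top (height 2r): Mgh = Mg(2r) + (7/10)M·gr.
Thus h_min = 2r + (1+k)r/2 = r(2 + 1.4/2) = 1.26 × 2.7 ≈ 3.40 m.

h_min ≈ 3.40 m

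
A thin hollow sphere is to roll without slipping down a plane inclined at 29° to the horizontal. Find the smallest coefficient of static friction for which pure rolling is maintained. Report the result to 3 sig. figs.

For this body I = (2/3)MR², i.e. k = I/(MR²) = 2/3.
Translational: Mg sinθ − f = Ma. Rotational about the CM: fR = Iα = kMRa, so f = kMa.
These give a = g sinθ/(1+k) and the required friction f = kMg sinθ/(1+k).
The normal force is N = Mg cosθ, so μ_min = f/N = k tanθ/(1+k).
μ_min = (2/3) × tan29° / 1.667 ≈ 0.222.

μ_min ≈ 0.222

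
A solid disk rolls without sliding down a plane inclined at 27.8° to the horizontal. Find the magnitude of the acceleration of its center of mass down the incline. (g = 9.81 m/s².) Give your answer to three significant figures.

Here I = (1/2)MR², so the shape factor k = I/(MR²) = 0.5.
Along the incline Mg sinθ − f = Ma, and torque about the center fR = Iα = kMR²(a/R) gives f = kMa.
Eliminating f: Mg sinθ = (1+k)Ma, so a = g sinθ/(1+k) = 9.81 × sin27.8° / 1.5 ≈ 3.05 m/s².

a ≈ 3.05 m/s²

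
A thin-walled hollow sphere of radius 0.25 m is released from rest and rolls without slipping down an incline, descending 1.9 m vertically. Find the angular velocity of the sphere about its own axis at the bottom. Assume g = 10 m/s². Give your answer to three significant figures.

ω ≈ 19.1 rad/s

The moment of inertia is (2/3)MR², giving k ≡ I/(MR²) = 2/3.
Pure rolling means v = ωR; then KE = ½Mv² + ½I(v/R)² = ½(1+k)Mv² = (5/6)Mv².
Energy conservation Mgh = ½(1+k)Mv² gives v = √(2gh/(1+k)) = √(2 × 10 × 1.9 / 1.667) = 4.775 m/s.
Then ω = v/R = 4.775 / 0.25 ≈ 19.1 rad/s.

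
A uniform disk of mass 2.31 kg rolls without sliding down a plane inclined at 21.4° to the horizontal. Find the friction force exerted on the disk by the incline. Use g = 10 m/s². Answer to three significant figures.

f ≈ 2.81 N

With I = (1/2)MR², the ratio k = I/(MR²) is 0.5.
Translational: Mg sinθ − f = Ma. Rotational about the CM: fR = Iα = kMRa, so f = kMa.
Combining, a = g sinθ/(1+k) and f = kMa = kMg sinθ/(1+k).
f = 0.5 × 2.31 × 10 × sin21.4° / 1.5 ≈ 2.81 N.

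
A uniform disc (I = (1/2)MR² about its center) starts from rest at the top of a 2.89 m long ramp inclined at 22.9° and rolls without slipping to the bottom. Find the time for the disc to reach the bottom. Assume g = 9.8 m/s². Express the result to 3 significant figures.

The moment of inertia is (1/2)MR², giving k ≡ I/(MR²) = 0.5.
Newton's second law down the slope: Mg sinθ − f = Ma. The torque equation fR = Iα (with α = a/R) gives f = kMa.
Hence a = g sinθ/(1+k) = 9.8×sin22.9°/1.5 = 2.542 m/s².
With constant a from rest, t = √(2L/a) = √(2·2.89/2.542) ≈ 1.51 s.

t ≈ 1.51 s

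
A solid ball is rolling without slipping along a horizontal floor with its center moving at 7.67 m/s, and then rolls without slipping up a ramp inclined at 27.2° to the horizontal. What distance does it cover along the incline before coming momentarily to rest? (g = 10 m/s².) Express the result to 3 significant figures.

With I = (2/5)MR², the ratio k = I/(MR²) is 0.4.
Pure rolling means v = ωR; then KE = ½Mv² + ½I(v/R)² = ½(1+k)Mv² = (7/10)Mv².
Setting this equal to Mgh gives the vertical rise h = (1+k)v₀²/(2g) = 1.4×7.67²/(2×10) = 4.118 m.
The distance along the slope is d = h/sinθ = 4.118/sin27.2° ≈ 9.01 m.

d ≈ 9.01 m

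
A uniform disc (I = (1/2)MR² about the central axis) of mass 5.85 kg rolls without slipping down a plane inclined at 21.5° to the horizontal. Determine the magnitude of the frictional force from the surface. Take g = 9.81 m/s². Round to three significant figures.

f ≈ 7.01 N

With I = (1/2)MR², the ratio k = I/(MR²) is 0.5.
Translational: Mg sinθ − f = Ma. Rotational about the CM: fR = Iα = kMRa, so f = kMa.
Combining, a = g sinθ/(1+k) and f = kMa = kMg sinθ/(1+k).
f = 0.5 × 5.85 × 9.81 × sin21.5° / 1.5 ≈ 7.01 N.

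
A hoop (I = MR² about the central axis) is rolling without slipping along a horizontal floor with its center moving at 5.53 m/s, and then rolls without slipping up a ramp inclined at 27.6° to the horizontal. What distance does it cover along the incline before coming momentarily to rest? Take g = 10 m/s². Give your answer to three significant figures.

The moment of inertia is MR², giving k ≡ I/(MR²) = 1.
The rolling condition ω = v/R makes the rotational term ½I(v/R)² = ½kMv², so KE_total = ½(1+k)Mv² = Mv².
Setting this equal to Mgh gives the vertical rise h = (1+k)v₀²/(2g) = 2×5.53²/(2×10) = 3.058 m.
Along the incline, d = h/sinθ = 3.058/sin27.6° ≈ 6.60 m.

d ≈ 6.60 m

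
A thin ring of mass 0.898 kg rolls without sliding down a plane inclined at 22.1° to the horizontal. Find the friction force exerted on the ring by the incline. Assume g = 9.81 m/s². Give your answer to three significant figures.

f ≈ 1.66 N

For this body I = MR², i.e. k = I/(MR²) = 1.
Newton's second law down the slope: Mg sinθ − f = Ma. The torque equation fR = Iα (with α = a/R) gives f = kMa.
Combining, a = g sinθ/(1+k) and f = kMa = kMg sinθ/(1+k).
f = 1 × 0.898 × 9.81 × sin22.1° / 2 ≈ 1.66 N.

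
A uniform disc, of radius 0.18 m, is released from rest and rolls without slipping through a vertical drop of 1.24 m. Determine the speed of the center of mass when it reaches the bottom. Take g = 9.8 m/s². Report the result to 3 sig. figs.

With I = (1/2)MR², the ratio k = I/(MR²) is 0.5.
Rolling without slipping gives ω = v/R, so the total kinetic energy is ½Mv² + ½Iω² = ½(1+k)Mv² = (3/4)Mv².
Energy conservation: Mgh = (3/4)Mv², so v = √(2gh/(1+k)) = √(2 × 9.8 × 1.24 / 1.5) ≈ 4.03 m/s.

v ≈ 4.03 m/s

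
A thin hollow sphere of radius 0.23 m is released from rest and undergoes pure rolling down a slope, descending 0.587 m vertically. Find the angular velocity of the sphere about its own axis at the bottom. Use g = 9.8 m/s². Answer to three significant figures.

Here I = (2/3)MR², so the shape factor k = I/(MR²) = 2/3.
Pure rolling means v = ωR; then KE = ½Mv² + ½I(v/R)² = ½(1+k)Mv² = (5/6)Mv².
Energy conservation Mgh = ½(1+k)Mv² gives v = √(2gh/(1+k)) = √(2 × 9.8 × 0.587 / 1.667) = 2.627 m/s.
The angular speed follows from ω = v/R = 2.627/0.23 ≈ 11.4 rad/s.

ω ≈ 11.4 rad/s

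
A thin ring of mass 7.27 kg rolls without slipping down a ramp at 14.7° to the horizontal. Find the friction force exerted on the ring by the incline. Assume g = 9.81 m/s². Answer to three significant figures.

For this body I = MR², i.e. k = I/(MR²) = 1.
Along the incline Mg sinθ − f = Ma, and torque about the center fR = Iα = kMR²(a/R) gives f = kMa.
Combining, a = g sinθ/(1+k) and f = kMa = kMg sinθ/(1+k).
f = 1 × 7.27 × 9.81 × sin14.7° / 2 ≈ 9.05 N.

f ≈ 9.05 N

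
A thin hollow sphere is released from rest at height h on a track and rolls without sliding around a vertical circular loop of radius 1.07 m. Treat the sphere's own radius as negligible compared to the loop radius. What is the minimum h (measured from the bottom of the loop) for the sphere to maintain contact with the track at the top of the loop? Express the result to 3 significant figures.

Here I = (2/3)MR², so the shape factor k = I/(MR²) = 2/3.
At the top, contact is just lost when gravity alone supplies the centripetal force: Mg = Mv_top²/r, i.e. v_top² = gr.
With ω = v/R, the kinetic energy at speed v is ½(1+k)Mv² = (5/6)Mv².
Energy conservation from release (height h) to the top (height 2r): Mgh = Mg(2r) + (5/6)M·gr.
Thus h_min = 2r + (1+k)r/2 = r(2 + 1.667/2) = 1.07 × 2.833 ≈ 3.03 m.

h_min ≈ 3.03 m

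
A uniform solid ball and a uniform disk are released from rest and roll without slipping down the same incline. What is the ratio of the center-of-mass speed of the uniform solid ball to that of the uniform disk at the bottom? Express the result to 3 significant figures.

v_ratio ≈ 1.04

Each satisfies Mgh = ½(1+k)Mv² with k = I/(MR²), so v ∝ 1/√(1+k).
For the uniform solid ball k = 0.4; for the uniform disk k = 0.5.
v₁/v₂ = √((1+k₂)/(1+k₁)) = √(1.5/1.4) ≈ 1.04.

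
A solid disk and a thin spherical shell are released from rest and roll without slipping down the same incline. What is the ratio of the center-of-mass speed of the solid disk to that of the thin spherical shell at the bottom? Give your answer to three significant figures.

v_ratio ≈ 1.05

Each satisfies Mgh = ½(1+k)Mv² with k = I/(MR²), so v ∝ 1/√(1+k).
For the solid disk k = 0.5; for the thin spherical shell k = 2/3.
v₁/v₂ = √((1+k₂)/(1+k₁)) = √(1.667/1.5) ≈ 1.05.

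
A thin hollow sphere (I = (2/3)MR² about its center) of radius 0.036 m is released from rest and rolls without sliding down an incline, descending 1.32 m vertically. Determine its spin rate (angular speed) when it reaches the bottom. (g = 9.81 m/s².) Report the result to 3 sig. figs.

The moment of inertia is (2/3)MR², giving k ≡ I/(MR²) = 2/3.
Rolling without slipping gives ω = v/R, so the total kinetic energy is ½Mv² + ½Iω² = ½(1+k)Mv² = (5/6)Mv².
Energy conservation Mgh = ½(1+k)Mv² gives v = √(2gh/(1+k)) = √(2 × 9.81 × 1.32 / 1.667) = 3.942 m/s.
The angular speed follows from ω = v/R = 3.942/0.036 ≈ 109 rad/s.

ω ≈ 109 rad/s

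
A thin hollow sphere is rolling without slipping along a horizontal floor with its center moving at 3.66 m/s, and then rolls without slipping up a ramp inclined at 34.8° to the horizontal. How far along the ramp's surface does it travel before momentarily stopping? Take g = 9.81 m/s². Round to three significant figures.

With I = (2/3)MR², the ratio k = I/(MR²) is 2/3.
Since it rolls without slipping, ω = v/R and KE = ½Mv² + ½Iω² = ½(1+k)Mv² = (5/6)Mv².
Setting this equal to Mgh gives the vertical rise h = (1+k)v₀²/(2g) = 1.667×3.66²/(2×9.81) = 1.138 m.
The distance along the slope is d = h/sinθ = 1.138/sin34.8° ≈ 1.99 m.

d ≈ 1.99 m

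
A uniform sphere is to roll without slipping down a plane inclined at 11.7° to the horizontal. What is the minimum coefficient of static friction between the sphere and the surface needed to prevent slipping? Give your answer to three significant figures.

μ_min ≈ 0.0592

Here I = (2/5)MR², so the shape factor k = I/(MR²) = 0.4.
Along the incline Mg sinθ − f = Ma, and torque about the center fR = Iα = kMR²(a/R) gives f = kMa.
These give a = g sinθ/(1+k) and the required friction f = kMg sinθ/(1+k).
The normal force is N = Mg cosθ, so μ_min = f/N = k tanθ/(1+k).
μ_min = 0.4 × tan11.7° / 1.4 ≈ 0.0592.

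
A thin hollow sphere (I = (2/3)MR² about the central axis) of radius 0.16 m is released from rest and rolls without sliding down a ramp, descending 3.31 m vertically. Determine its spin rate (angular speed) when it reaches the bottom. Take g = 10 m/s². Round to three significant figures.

ω ≈ 39.4 rad/s

With I = (2/3)MR², the ratio k = I/(MR²) is 2/3.
Since it rolls without slipping, ω = v/R and KE = ½Mv² + ½Iω² = ½(1+k)Mv² = (5/6)Mv².
Energy conservation Mgh = ½(1+k)Mv² gives v = √(2gh/(1+k)) = √(2 × 10 × 3.31 / 1.667) = 6.302 m/s.
The angular speed follows from ω = v/R = 6.302/0.16 ≈ 39.4 rad/s.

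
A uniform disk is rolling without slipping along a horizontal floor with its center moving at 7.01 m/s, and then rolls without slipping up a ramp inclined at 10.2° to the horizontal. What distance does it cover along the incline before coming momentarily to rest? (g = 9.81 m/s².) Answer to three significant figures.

With I = (1/2)MR², the ratio k = I/(MR²) is 0.5.
Pure rolling means v = ωR; then KE = ½Mv² + ½I(v/R)² = ½(1+k)Mv² = (3/4)Mv².
Setting this equal to Mgh gives the vertical rise h = (1+k)v₀²/(2g) = 1.5×7.01²/(2×9.81) = 3.757 m.
The distance along the slope is d = h/sinθ = 3.757/sin10.2° ≈ 21.2 m.

d ≈ 21.2 m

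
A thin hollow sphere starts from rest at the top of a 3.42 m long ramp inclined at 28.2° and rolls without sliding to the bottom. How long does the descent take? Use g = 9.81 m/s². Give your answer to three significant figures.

For this body I = (2/3)MR², i.e. k = I/(MR²) = 2/3.
Along the incline Mg sinθ − f = Ma, and torque about the center fR = Iα = kMR²(a/R) gives f = kMa.
Hence a = g sinθ/(1+k) = 9.81×sin28.2°/1.667 = 2.781 m/s².
With constant a from rest, t = √(2L/a) = √(2·3.42/2.781) ≈ 1.57 s.

t ≈ 1.57 s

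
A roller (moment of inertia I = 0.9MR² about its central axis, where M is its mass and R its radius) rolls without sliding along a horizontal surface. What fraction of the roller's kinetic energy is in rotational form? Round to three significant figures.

fraction ≈ 0.474

For this body I = 0.9MR², i.e. k = I/(MR²) = 0.9.
With ω = v/R, KE_trans = ½Mv² and KE_rot = ½Iω² = ½kMv², so KE_total = ½(1+k)Mv².
The rotational fraction is therefore k/(1+k) = 0.9/1.9 ≈ 0.474.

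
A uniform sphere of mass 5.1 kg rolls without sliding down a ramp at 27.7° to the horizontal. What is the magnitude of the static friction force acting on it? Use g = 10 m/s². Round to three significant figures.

f ≈ 6.77 N

For this body I = (2/5)MR², i.e. k = I/(MR²) = 0.4.
Translational: Mg sinθ − f = Ma. Rotational about the CM: fR = Iα = kMRa, so f = kMa.
Combining, a = g sinθ/(1+k) and f = kMa = kMg sinθ/(1+k).
f = 0.4 × 5.1 × 10 × sin27.7° / 1.4 ≈ 6.77 N.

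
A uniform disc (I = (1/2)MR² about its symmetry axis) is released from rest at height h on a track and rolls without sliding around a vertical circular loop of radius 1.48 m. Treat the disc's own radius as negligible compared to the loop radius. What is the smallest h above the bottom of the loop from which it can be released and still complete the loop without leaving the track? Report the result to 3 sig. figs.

h_min ≈ 4.07 m

The moment of inertia is (1/2)MR², giving k ≡ I/(MR²) = 0.5.
At the top of the loop, the minimum-contact condition is Mg = Mv_top²/r, so v_top² = gr.
With ω = v/R, the kinetic energy at speed v is ½(1+k)Mv² = (3/4)Mv².
Energy conservation from release (height h) to the top (height 2r): Mgh = Mg(2r) + (3/4)M·gr.
Thus h_min = 2r + (1+k)r/2 = r(2 + 1.5/2) = 1.48 × 2.75 ≈ 4.07 m.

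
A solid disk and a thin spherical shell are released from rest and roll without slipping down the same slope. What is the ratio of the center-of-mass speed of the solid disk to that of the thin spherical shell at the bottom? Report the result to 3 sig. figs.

v_ratio ≈ 1.05

Each satisfies Mgh = ½(1+k)Mv² with k = I/(MR²), so v ∝ 1/√(1+k).
For the solid disk k = 0.5; for the thin spherical shell k = 2/3.
v₁/v₂ = √((1+k₂)/(1+k₁)) = √(1.667/1.5) ≈ 1.05.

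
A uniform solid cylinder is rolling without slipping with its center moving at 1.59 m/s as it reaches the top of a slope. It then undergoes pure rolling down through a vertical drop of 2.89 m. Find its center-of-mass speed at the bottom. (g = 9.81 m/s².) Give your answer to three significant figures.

With I = (1/2)MR², the ratio k = I/(MR²) is 0.5.
The rolling condition ω = v/R makes the rotational term ½I(v/R)² = ½kMv², so KE_total = ½(1+k)Mv² = (3/4)Mv².
Conserving energy between top and bottom: (3/4)Mv² = (3/4)Mv₀² + Mgh, hence v² = v₀² + 2gh/(1+k).
v = √(1.59² + 2×9.81×2.89/1.5) = √40.33 ≈ 6.35 m/s.

v ≈ 6.35 m/s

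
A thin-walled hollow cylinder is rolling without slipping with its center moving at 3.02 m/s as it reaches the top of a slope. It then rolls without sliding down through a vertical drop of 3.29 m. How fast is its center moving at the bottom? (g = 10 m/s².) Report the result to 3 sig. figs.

The moment of inertia is MR², giving k ≡ I/(MR²) = 1.
Since it rolls without slipping, ω = v/R and KE = ½Mv² + ½Iω² = ½(1+k)Mv² = Mv².
Energy conservation: Mv₀² + Mgh = Mv², so v² = v₀² + 2gh/(1+k).
v = √(3.02² + 2×10×3.29/2) = √42.02 ≈ 6.48 m/s.

v ≈ 6.48 m/s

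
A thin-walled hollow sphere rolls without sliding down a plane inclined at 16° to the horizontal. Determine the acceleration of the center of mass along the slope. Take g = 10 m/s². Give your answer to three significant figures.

Here I = (2/3)MR², so the shape factor k = I/(MR²) = 2/3.
Along the incline Mg sinθ − f = Ma, and torque about the center fR = Iα = kMR²(a/R) gives f = kMa.
Eliminating f: Mg sinθ = (1+k)Ma, so a = g sinθ/(1+k) = 10 × sin16° / 1.667 ≈ 1.65 m/s².

a ≈ 1.65 m/s²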